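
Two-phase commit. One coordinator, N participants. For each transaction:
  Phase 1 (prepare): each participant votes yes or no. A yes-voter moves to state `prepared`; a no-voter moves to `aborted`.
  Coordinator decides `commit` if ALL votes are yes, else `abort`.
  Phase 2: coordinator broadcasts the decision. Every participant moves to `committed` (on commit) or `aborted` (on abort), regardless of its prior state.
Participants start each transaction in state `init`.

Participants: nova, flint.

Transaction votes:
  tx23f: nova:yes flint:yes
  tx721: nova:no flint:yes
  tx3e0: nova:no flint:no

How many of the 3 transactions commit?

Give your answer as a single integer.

Answer: 1

Derivation:
tx23f: all yes -> commit (commits=1)
tx721: no from nova -> abort (commits=1)
tx3e0: no from nova, flint -> abort (commits=1)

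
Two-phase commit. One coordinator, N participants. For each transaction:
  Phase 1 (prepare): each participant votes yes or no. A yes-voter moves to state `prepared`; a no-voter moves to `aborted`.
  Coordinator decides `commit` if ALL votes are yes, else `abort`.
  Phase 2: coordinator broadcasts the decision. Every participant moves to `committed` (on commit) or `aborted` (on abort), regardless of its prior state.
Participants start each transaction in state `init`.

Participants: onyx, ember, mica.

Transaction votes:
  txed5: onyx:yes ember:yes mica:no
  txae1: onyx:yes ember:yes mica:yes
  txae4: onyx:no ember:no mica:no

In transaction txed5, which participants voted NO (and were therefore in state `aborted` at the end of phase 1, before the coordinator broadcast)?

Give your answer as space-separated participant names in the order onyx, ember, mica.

Txn txed5 phase 1: onyx yes -> prepared; ember yes -> prepared; mica no -> aborted

Answer: mica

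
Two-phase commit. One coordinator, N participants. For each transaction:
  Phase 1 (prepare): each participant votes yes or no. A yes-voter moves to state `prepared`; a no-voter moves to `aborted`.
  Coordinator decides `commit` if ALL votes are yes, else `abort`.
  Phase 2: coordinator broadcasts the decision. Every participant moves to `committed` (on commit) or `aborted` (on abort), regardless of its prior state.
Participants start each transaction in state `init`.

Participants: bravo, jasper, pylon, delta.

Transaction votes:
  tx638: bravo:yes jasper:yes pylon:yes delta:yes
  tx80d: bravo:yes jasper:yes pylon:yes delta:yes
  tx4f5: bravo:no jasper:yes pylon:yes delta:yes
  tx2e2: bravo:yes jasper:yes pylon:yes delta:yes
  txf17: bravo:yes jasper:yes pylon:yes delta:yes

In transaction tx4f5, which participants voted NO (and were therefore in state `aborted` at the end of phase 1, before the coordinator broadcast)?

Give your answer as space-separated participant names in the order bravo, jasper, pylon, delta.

Txn tx4f5 phase 1: bravo no -> aborted; jasper yes -> prepared; pylon yes -> prepared; delta yes -> prepared

Answer: bravo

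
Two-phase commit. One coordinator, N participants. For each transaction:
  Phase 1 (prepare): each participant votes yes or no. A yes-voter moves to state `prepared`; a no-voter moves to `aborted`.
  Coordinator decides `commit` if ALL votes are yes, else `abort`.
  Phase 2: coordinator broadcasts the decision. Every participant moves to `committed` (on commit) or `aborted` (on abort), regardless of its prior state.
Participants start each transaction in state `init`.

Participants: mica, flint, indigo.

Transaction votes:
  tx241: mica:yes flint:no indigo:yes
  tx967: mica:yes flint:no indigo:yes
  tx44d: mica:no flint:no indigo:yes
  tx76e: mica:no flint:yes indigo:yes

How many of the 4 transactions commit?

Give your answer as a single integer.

tx241: no from flint -> abort (commits=0)
tx967: no from flint -> abort (commits=0)
tx44d: no from mica, flint -> abort (commits=0)
tx76e: no from mica -> abort (commits=0)

Answer: 0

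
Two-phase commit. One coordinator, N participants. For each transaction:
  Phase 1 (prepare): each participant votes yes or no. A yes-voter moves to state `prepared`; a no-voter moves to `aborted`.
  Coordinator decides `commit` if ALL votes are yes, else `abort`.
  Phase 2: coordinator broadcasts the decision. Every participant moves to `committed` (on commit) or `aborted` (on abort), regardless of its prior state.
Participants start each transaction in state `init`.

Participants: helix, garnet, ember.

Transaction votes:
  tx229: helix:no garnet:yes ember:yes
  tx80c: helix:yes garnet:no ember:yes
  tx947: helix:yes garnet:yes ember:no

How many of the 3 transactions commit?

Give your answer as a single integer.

tx229: no from helix -> abort (commits=0)
tx80c: no from garnet -> abort (commits=0)
tx947: no from ember -> abort (commits=0)

Answer: 0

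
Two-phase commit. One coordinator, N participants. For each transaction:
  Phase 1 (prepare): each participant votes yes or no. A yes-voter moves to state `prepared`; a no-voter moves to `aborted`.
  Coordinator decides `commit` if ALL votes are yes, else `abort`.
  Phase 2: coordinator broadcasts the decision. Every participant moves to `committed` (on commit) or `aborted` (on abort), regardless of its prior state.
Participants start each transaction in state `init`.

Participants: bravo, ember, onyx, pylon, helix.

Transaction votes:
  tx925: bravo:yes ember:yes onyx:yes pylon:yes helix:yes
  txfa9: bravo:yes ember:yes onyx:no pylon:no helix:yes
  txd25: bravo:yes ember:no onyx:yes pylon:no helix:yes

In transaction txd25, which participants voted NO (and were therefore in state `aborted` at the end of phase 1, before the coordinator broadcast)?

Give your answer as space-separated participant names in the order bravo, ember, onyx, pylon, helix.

Answer: ember pylon

Derivation:
Txn txd25 phase 1: bravo yes -> prepared; ember no -> aborted; onyx yes -> prepared; pylon no -> aborted; helix yes -> prepared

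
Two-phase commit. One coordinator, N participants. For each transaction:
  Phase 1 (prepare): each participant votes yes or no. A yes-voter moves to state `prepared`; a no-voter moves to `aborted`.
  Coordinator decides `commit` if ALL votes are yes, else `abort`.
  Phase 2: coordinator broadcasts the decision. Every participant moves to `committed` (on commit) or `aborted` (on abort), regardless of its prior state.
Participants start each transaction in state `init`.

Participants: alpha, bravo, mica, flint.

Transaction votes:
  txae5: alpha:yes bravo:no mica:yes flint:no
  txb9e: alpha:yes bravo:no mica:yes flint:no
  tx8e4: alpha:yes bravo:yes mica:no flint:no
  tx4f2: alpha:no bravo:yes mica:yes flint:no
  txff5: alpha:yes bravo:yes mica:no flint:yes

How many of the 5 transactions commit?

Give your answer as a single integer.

Answer: 0

Derivation:
txae5: no from bravo, flint -> abort (commits=0)
txb9e: no from bravo, flint -> abort (commits=0)
tx8e4: no from mica, flint -> abort (commits=0)
tx4f2: no from alpha, flint -> abort (commits=0)
txff5: no from mica -> abort (commits=0)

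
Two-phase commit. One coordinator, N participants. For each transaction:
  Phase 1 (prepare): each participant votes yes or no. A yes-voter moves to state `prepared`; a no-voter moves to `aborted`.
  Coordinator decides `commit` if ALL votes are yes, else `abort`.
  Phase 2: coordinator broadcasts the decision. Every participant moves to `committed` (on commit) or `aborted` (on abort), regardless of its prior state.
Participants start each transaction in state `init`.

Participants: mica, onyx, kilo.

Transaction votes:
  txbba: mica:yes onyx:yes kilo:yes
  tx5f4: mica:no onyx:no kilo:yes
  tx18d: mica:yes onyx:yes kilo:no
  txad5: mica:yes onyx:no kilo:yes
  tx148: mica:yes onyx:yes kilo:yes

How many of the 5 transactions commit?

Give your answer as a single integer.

txbba: all yes -> commit (commits=1)
tx5f4: no from mica, onyx -> abort (commits=1)
tx18d: no from kilo -> abort (commits=1)
txad5: no from onyx -> abort (commits=1)
tx148: all yes -> commit (commits=2)

Answer: 2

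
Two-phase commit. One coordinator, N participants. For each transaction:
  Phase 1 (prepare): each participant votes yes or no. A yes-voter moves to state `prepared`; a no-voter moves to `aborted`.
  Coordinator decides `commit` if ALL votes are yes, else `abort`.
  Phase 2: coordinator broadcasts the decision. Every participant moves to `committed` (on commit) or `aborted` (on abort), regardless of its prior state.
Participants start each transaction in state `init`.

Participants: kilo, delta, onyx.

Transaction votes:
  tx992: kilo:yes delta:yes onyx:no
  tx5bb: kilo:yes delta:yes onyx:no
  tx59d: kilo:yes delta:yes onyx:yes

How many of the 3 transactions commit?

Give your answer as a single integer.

tx992: no from onyx -> abort (commits=0)
tx5bb: no from onyx -> abort (commits=0)
tx59d: all yes -> commit (commits=1)

Answer: 1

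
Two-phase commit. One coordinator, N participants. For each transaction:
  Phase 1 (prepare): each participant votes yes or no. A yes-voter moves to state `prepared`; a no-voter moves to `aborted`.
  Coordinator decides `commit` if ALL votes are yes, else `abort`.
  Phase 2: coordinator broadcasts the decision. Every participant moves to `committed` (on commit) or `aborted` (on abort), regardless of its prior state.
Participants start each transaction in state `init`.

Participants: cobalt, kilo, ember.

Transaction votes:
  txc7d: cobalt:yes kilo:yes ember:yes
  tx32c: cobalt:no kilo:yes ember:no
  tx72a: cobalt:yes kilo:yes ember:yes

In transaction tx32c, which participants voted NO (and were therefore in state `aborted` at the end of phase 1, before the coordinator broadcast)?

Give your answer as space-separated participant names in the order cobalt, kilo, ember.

Answer: cobalt ember

Derivation:
Txn tx32c phase 1: cobalt no -> aborted; kilo yes -> prepared; ember no -> aborted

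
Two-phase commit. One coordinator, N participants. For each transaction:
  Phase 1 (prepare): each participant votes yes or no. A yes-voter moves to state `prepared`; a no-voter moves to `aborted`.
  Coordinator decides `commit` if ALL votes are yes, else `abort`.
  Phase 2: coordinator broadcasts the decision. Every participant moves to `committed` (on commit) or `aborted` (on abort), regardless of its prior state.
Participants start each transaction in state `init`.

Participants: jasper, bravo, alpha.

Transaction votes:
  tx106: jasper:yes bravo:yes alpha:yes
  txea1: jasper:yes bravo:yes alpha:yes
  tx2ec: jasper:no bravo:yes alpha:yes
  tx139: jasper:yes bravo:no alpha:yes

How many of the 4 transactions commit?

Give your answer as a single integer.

Answer: 2

Derivation:
tx106: all yes -> commit (commits=1)
txea1: all yes -> commit (commits=2)
tx2ec: no from jasper -> abort (commits=2)
tx139: no from bravo -> abort (commits=2)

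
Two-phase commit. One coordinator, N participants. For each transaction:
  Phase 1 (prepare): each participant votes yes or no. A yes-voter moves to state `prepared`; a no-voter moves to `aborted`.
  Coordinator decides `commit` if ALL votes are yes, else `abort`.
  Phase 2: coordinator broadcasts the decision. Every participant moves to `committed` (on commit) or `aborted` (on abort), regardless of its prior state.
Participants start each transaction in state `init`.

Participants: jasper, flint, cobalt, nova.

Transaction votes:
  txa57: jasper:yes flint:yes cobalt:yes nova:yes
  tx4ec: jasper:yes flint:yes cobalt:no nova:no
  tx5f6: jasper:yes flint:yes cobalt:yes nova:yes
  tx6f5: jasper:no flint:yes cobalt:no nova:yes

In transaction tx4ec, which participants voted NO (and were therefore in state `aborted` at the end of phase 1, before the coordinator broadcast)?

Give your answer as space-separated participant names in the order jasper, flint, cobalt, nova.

Txn tx4ec phase 1: jasper yes -> prepared; flint yes -> prepared; cobalt no -> aborted; nova no -> aborted

Answer: cobalt nova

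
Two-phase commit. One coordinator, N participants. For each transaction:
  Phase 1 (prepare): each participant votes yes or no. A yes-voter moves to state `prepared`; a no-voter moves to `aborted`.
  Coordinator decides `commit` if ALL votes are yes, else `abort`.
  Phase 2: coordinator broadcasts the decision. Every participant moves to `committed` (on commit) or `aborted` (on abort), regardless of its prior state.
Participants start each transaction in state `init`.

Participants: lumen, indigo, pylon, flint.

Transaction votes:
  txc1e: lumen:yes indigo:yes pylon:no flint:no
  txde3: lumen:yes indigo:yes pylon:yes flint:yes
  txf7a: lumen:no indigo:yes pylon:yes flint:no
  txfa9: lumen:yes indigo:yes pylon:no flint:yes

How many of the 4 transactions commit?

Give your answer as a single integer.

txc1e: no from pylon, flint -> abort (commits=0)
txde3: all yes -> commit (commits=1)
txf7a: no from lumen, flint -> abort (commits=1)
txfa9: no from pylon -> abort (commits=1)

Answer: 1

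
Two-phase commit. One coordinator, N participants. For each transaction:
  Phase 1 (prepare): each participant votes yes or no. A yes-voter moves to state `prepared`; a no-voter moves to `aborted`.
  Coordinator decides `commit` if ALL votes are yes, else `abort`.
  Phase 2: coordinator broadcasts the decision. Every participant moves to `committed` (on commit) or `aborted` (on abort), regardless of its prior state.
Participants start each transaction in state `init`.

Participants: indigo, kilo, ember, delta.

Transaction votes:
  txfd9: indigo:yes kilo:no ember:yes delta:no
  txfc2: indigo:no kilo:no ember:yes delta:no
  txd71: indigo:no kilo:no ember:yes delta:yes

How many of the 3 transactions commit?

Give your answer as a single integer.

Answer: 0

Derivation:
txfd9: no from kilo, delta -> abort (commits=0)
txfc2: no from indigo, kilo, delta -> abort (commits=0)
txd71: no from indigo, kilo -> abort (commits=0)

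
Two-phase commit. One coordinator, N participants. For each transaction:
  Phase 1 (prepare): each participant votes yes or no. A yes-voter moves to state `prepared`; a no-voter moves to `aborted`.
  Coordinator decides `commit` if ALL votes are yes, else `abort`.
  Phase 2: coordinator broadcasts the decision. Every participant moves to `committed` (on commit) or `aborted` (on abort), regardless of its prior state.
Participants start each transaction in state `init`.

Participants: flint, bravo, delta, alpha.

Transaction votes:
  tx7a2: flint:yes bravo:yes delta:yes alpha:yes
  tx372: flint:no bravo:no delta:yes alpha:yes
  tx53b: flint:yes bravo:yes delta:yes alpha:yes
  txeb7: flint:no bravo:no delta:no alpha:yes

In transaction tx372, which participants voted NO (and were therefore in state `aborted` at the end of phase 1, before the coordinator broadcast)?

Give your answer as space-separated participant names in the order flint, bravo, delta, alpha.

Answer: flint bravo

Derivation:
Txn tx372 phase 1: flint no -> aborted; bravo no -> aborted; delta yes -> prepared; alpha yes -> prepared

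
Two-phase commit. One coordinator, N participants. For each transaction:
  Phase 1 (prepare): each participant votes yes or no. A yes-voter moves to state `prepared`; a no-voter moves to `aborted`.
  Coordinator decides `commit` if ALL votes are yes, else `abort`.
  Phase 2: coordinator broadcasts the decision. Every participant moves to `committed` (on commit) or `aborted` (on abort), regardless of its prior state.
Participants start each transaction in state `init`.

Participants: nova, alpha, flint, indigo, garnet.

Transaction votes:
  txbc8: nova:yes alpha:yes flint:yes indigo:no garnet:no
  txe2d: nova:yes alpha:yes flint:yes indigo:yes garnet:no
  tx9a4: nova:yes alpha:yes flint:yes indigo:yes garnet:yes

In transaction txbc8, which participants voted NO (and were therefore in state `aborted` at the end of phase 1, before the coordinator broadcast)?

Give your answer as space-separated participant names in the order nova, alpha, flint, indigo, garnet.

Answer: indigo garnet

Derivation:
Txn txbc8 phase 1: nova yes -> prepared; alpha yes -> prepared; flint yes -> prepared; indigo no -> aborted; garnet no -> aborted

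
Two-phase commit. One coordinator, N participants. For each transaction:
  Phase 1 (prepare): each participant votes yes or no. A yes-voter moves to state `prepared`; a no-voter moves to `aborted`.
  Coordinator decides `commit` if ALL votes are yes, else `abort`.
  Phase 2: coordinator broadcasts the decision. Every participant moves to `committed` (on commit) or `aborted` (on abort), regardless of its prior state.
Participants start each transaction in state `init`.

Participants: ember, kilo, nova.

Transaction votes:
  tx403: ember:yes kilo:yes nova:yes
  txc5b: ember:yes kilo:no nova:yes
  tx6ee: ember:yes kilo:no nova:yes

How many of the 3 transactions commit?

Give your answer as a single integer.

tx403: all yes -> commit (commits=1)
txc5b: no from kilo -> abort (commits=1)
tx6ee: no from kilo -> abort (commits=1)

Answer: 1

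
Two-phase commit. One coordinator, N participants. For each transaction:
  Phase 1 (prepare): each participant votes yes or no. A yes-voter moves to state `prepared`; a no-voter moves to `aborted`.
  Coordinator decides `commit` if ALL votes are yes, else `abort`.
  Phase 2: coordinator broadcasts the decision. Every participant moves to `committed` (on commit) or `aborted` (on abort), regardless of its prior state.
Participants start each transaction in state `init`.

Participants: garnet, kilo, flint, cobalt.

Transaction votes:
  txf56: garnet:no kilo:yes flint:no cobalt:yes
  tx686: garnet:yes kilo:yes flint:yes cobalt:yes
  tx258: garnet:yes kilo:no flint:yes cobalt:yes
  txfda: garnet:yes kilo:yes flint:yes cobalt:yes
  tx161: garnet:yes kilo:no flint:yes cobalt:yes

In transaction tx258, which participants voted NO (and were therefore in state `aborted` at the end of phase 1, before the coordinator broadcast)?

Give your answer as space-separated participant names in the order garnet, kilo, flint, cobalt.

Answer: kilo

Derivation:
Txn tx258 phase 1: garnet yes -> prepared; kilo no -> aborted; flint yes -> prepared; cobalt yes -> prepared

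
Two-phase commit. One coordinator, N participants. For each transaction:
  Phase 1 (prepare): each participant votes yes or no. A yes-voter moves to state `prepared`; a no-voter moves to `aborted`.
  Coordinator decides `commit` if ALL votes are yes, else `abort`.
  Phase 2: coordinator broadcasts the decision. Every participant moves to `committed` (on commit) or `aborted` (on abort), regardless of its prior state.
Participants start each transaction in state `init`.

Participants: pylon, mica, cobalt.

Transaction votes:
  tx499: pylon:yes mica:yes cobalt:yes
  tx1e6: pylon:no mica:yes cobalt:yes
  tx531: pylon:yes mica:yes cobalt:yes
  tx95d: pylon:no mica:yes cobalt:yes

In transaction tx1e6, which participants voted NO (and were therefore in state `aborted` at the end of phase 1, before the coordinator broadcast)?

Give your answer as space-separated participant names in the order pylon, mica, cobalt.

Answer: pylon

Derivation:
Txn tx1e6 phase 1: pylon no -> aborted; mica yes -> prepared; cobalt yes -> prepared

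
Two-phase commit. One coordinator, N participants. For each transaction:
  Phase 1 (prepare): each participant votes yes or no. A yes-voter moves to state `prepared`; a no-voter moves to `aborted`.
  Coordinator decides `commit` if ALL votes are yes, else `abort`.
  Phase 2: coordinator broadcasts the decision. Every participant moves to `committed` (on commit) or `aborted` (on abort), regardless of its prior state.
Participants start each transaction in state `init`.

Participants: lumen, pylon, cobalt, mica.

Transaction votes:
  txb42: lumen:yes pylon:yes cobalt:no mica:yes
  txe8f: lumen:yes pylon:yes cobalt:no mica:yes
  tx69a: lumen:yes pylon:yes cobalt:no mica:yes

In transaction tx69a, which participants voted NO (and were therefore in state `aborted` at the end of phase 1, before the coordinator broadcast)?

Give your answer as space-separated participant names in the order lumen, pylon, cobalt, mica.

Answer: cobalt

Derivation:
Txn tx69a phase 1: lumen yes -> prepared; pylon yes -> prepared; cobalt no -> aborted; mica yes -> prepared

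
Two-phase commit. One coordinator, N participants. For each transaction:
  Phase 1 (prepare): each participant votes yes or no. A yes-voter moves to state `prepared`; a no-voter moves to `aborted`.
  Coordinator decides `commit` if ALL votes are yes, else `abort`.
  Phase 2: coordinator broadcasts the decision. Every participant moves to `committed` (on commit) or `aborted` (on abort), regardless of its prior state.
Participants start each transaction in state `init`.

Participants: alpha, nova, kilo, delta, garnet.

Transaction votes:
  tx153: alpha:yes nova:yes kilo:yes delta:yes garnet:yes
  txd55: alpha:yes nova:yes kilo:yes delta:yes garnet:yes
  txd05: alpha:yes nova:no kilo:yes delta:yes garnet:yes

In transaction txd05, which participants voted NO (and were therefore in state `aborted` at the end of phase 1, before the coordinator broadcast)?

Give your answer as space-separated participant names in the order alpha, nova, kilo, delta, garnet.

Answer: nova

Derivation:
Txn txd05 phase 1: alpha yes -> prepared; nova no -> aborted; kilo yes -> prepared; delta yes -> prepared; garnet yes -> prepared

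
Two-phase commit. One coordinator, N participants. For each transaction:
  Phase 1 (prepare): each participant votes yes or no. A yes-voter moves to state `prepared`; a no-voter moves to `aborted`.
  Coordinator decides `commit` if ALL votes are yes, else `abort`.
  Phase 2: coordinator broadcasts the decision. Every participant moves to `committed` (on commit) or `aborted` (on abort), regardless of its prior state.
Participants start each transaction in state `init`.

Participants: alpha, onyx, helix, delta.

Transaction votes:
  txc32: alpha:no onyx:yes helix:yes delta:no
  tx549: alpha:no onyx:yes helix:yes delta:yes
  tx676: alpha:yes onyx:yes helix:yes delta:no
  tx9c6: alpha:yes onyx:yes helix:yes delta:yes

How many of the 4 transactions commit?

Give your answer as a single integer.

Answer: 1

Derivation:
txc32: no from alpha, delta -> abort (commits=0)
tx549: no from alpha -> abort (commits=0)
tx676: no from delta -> abort (commits=0)
tx9c6: all yes -> commit (commits=1)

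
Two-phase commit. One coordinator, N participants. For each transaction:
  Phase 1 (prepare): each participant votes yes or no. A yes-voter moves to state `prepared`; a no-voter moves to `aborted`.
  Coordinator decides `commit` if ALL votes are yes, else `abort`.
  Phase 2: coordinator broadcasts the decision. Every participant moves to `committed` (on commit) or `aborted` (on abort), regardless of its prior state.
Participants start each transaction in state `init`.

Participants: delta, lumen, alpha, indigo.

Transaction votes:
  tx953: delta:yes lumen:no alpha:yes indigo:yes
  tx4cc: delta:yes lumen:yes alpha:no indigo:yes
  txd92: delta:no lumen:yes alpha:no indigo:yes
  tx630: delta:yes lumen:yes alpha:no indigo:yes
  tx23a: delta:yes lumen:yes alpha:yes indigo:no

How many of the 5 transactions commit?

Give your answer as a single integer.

Answer: 0

Derivation:
tx953: no from lumen -> abort (commits=0)
tx4cc: no from alpha -> abort (commits=0)
txd92: no from delta, alpha -> abort (commits=0)
tx630: no from alpha -> abort (commits=0)
tx23a: no from indigo -> abort (commits=0)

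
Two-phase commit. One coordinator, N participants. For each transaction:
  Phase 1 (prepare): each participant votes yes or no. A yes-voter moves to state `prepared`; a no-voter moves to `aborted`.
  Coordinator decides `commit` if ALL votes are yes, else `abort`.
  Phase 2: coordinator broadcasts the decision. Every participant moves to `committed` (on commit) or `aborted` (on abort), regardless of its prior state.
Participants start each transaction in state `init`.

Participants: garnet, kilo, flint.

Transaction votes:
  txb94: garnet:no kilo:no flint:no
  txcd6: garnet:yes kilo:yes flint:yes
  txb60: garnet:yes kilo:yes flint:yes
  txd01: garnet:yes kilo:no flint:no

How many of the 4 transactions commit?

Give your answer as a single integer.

txb94: no from garnet, kilo, flint -> abort (commits=0)
txcd6: all yes -> commit (commits=1)
txb60: all yes -> commit (commits=2)
txd01: no from kilo, flint -> abort (commits=2)

Answer: 2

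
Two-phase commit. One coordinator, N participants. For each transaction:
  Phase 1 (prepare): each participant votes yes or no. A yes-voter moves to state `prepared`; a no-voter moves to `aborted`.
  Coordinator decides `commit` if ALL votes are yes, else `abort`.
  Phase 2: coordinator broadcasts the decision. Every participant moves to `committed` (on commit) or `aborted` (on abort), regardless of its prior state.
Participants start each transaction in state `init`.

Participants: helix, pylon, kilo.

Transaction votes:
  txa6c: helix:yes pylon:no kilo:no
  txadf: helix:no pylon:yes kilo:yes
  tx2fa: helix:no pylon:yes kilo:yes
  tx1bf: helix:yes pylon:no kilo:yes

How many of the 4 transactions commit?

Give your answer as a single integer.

Answer: 0

Derivation:
txa6c: no from pylon, kilo -> abort (commits=0)
txadf: no from helix -> abort (commits=0)
tx2fa: no from helix -> abort (commits=0)
tx1bf: no from pylon -> abort (commits=0)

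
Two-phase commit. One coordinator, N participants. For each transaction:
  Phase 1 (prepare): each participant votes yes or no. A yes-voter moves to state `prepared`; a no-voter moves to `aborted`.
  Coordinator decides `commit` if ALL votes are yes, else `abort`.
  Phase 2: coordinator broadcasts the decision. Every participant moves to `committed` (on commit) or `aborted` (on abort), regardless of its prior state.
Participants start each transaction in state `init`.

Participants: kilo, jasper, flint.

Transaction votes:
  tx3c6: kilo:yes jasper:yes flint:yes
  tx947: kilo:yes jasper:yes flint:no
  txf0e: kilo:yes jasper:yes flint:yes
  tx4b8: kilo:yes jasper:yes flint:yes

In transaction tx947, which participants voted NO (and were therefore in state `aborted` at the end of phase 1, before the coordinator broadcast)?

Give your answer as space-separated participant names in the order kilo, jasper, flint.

Txn tx947 phase 1: kilo yes -> prepared; jasper yes -> prepared; flint no -> aborted

Answer: flint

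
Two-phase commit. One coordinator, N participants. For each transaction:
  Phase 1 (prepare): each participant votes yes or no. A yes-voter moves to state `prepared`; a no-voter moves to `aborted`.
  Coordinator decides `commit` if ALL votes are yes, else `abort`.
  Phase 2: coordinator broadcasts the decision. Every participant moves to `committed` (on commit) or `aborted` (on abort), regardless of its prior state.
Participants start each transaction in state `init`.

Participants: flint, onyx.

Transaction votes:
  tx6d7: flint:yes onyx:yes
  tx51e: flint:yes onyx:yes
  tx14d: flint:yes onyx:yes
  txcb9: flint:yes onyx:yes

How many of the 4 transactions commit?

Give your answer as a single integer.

Answer: 4

Derivation:
tx6d7: all yes -> commit (commits=1)
tx51e: all yes -> commit (commits=2)
tx14d: all yes -> commit (commits=3)
txcb9: all yes -> commit (commits=4)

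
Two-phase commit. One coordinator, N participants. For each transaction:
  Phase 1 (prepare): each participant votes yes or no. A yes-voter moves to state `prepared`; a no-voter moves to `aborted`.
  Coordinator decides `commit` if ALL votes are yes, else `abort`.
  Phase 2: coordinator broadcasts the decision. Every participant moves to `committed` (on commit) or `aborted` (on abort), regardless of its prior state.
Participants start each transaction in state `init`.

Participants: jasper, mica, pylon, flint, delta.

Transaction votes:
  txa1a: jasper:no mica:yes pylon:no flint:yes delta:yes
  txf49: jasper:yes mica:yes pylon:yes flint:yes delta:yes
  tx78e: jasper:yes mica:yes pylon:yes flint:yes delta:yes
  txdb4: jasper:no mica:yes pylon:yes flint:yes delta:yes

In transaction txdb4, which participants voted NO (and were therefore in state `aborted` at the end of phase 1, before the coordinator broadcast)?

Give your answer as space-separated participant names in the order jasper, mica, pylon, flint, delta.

Txn txdb4 phase 1: jasper no -> aborted; mica yes -> prepared; pylon yes -> prepared; flint yes -> prepared; delta yes -> prepared

Answer: jasper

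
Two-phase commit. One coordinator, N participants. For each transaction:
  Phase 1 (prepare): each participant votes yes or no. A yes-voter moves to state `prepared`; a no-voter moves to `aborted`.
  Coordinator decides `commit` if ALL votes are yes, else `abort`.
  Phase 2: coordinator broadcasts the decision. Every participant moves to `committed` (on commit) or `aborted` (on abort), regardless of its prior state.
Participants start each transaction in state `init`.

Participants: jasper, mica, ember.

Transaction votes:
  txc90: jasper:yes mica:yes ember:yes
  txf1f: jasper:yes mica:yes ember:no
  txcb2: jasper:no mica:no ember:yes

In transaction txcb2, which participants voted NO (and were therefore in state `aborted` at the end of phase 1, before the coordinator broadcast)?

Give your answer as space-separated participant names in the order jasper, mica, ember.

Txn txcb2 phase 1: jasper no -> aborted; mica no -> aborted; ember yes -> prepared

Answer: jasper mica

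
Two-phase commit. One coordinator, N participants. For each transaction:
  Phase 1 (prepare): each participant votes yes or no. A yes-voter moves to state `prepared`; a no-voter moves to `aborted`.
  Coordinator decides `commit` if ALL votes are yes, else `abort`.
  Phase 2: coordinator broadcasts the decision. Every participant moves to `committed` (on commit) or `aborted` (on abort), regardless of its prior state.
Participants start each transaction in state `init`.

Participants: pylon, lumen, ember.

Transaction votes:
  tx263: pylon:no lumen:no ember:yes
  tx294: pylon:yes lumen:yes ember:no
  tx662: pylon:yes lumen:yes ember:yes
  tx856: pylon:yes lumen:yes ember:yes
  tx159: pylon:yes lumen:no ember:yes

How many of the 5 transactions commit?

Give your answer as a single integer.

Answer: 2

Derivation:
tx263: no from pylon, lumen -> abort (commits=0)
tx294: no from ember -> abort (commits=0)
tx662: all yes -> commit (commits=1)
tx856: all yes -> commit (commits=2)
tx159: no from lumen -> abort (commits=2)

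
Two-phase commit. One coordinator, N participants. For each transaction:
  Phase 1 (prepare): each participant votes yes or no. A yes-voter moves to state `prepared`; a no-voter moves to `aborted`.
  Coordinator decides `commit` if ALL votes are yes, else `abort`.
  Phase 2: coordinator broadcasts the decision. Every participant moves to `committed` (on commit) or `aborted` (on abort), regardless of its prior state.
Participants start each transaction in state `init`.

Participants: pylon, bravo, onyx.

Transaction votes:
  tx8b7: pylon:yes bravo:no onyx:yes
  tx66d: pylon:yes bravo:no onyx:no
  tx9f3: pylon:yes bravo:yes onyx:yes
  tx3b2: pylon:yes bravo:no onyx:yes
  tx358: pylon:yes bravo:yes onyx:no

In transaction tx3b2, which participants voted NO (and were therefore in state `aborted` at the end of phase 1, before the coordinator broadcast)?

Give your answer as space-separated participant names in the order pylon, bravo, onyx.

Answer: bravo

Derivation:
Txn tx3b2 phase 1: pylon yes -> prepared; bravo no -> aborted; onyx yes -> prepared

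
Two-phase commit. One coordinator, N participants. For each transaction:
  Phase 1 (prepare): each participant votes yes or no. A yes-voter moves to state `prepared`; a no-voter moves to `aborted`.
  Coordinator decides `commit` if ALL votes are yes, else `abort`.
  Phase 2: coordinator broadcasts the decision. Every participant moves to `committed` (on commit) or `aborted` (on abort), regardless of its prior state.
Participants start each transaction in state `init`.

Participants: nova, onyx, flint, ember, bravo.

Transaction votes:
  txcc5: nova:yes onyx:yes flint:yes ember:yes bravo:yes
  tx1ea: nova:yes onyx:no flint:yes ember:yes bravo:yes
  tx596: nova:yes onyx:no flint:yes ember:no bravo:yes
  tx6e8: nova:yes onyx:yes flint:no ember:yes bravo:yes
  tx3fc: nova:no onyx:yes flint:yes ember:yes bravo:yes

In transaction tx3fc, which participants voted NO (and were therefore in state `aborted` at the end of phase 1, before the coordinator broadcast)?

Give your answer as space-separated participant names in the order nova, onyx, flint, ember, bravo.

Txn tx3fc phase 1: nova no -> aborted; onyx yes -> prepared; flint yes -> prepared; ember yes -> prepared; bravo yes -> prepared

Answer: nova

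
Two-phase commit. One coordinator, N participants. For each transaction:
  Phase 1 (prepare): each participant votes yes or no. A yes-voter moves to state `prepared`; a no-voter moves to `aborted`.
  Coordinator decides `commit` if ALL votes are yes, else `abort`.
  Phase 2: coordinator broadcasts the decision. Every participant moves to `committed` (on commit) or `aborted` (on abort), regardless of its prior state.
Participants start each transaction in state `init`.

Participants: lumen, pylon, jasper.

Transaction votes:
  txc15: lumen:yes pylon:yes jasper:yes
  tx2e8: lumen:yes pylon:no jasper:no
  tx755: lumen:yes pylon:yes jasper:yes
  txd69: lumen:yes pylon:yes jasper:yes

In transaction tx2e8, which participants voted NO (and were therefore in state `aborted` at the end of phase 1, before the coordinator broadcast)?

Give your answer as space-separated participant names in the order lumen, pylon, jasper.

Answer: pylon jasper

Derivation:
Txn tx2e8 phase 1: lumen yes -> prepared; pylon no -> aborted; jasper no -> aborted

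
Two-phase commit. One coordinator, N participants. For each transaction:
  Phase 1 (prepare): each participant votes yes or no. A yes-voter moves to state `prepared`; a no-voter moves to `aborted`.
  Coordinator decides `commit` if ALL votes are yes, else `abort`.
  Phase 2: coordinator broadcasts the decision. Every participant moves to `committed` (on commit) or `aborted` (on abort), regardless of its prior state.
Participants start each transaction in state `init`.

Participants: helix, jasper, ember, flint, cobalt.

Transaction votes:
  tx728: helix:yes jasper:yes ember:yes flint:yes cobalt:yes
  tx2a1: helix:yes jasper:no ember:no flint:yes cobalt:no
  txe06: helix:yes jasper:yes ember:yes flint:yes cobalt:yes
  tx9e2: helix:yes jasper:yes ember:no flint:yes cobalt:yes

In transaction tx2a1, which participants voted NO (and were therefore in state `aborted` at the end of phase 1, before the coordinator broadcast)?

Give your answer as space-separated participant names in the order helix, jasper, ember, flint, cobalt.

Txn tx2a1 phase 1: helix yes -> prepared; jasper no -> aborted; ember no -> aborted; flint yes -> prepared; cobalt no -> aborted

Answer: jasper ember cobalt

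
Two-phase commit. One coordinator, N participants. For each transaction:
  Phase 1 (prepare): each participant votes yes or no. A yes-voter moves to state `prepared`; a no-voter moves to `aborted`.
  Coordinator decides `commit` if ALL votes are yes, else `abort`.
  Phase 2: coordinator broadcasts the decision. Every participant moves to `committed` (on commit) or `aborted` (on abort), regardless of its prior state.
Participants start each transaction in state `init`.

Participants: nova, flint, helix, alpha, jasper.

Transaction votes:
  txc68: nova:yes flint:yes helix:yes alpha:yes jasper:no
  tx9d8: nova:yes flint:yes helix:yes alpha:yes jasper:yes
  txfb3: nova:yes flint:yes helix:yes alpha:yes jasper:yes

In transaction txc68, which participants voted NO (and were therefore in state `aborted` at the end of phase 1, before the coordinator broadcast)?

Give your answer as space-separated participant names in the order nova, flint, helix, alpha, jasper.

Answer: jasper

Derivation:
Txn txc68 phase 1: nova yes -> prepared; flint yes -> prepared; helix yes -> prepared; alpha yes -> prepared; jasper no -> aborted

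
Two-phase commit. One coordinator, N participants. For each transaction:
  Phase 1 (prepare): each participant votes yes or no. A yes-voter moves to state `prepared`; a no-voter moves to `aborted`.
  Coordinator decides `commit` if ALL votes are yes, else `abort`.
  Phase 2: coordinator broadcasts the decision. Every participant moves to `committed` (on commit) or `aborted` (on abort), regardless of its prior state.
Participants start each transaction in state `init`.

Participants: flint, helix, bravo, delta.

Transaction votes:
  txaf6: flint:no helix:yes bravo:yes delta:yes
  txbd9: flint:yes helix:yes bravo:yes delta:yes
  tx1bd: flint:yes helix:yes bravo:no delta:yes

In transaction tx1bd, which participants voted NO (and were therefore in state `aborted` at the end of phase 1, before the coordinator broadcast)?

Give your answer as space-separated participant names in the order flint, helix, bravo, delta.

Txn tx1bd phase 1: flint yes -> prepared; helix yes -> prepared; bravo no -> aborted; delta yes -> prepared

Answer: bravo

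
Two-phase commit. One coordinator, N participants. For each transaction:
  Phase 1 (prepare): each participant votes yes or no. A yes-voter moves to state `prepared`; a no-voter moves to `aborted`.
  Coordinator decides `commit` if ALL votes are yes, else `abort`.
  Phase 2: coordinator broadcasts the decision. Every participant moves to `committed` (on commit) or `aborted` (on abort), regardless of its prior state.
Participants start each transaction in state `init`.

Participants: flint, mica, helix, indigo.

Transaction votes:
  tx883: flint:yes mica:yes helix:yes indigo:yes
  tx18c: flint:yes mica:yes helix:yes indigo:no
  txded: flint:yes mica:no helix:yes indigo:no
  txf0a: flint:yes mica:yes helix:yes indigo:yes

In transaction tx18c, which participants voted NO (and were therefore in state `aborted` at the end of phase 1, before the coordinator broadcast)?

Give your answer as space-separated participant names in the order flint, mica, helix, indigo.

Answer: indigo

Derivation:
Txn tx18c phase 1: flint yes -> prepared; mica yes -> prepared; helix yes -> prepared; indigo no -> aborted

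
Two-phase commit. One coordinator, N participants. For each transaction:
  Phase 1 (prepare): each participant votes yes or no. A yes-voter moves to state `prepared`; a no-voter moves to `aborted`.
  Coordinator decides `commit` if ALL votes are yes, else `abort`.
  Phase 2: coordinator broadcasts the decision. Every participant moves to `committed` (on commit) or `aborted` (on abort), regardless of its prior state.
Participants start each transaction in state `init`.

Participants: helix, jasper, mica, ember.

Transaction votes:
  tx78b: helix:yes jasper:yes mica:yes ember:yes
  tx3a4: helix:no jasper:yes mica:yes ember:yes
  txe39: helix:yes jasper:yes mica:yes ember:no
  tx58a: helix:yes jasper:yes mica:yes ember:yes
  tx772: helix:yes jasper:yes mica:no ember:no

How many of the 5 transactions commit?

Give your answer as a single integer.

Answer: 2

Derivation:
tx78b: all yes -> commit (commits=1)
tx3a4: no from helix -> abort (commits=1)
txe39: no from ember -> abort (commits=1)
tx58a: all yes -> commit (commits=2)
tx772: no from mica, ember -> abort (commits=2)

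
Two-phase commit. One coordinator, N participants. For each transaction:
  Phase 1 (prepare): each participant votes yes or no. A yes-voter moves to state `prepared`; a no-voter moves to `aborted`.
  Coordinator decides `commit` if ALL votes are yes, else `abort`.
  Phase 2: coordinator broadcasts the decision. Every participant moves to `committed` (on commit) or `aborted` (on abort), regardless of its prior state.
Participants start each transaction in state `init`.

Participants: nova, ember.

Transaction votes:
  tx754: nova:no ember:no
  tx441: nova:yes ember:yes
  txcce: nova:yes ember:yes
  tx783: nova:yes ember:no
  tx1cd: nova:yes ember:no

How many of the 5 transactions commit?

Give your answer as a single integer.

Answer: 2

Derivation:
tx754: no from nova, ember -> abort (commits=0)
tx441: all yes -> commit (commits=1)
txcce: all yes -> commit (commits=2)
tx783: no from ember -> abort (commits=2)
tx1cd: no from ember -> abort (commits=2)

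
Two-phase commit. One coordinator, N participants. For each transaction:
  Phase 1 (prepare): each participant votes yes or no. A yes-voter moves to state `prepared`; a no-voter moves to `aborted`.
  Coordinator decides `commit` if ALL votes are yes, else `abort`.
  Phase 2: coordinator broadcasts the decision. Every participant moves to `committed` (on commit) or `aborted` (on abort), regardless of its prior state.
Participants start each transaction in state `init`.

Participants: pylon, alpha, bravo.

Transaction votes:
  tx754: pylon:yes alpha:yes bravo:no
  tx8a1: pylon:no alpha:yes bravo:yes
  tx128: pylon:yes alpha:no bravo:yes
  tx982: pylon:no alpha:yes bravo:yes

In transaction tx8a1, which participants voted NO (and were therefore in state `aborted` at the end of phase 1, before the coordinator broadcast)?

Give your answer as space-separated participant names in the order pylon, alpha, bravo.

Answer: pylon

Derivation:
Txn tx8a1 phase 1: pylon no -> aborted; alpha yes -> prepared; bravo yes -> prepared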